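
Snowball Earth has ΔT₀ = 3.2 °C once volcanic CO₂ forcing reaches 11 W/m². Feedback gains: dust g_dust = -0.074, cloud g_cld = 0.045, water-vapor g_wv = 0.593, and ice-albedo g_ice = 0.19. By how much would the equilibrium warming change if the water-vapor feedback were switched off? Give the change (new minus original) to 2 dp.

-9.19 °C

Original: g = 0.754, ΔT = 3.2/(1−0.754) = 13.0081 °C.
Without water-vapor: g' = 0.161, ΔT' = 3.2/(1−0.161) = 3.8141 °C.
Change = 3.8141 − 13.0081 = -9.19 °C.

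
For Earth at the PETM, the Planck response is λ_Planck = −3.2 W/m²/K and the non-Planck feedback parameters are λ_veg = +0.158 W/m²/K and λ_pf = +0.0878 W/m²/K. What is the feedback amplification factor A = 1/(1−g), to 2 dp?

1.08

Convert to gains: g_veg = 0.158/3.2 = 0.04937; g_pf = 0.0878/3.2 = 0.02744.
Total gain g = 0.07681.
A = 1/(1 − 0.07681) = 1.08.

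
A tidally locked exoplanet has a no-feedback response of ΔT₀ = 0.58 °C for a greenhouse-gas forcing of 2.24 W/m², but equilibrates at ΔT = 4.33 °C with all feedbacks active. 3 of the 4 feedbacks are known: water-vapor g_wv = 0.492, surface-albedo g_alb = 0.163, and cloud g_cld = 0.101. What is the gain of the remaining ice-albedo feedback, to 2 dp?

Amplification A = ΔT/ΔT₀ = 4.33/0.58 = 7.466.
Total gain g = 1 − 1/A = 1 − 1/7.466 = 0.8661.
Known gains sum to 0.492 + 0.163 + 0.101 = 0.756.
g_ice = 0.8661 − 0.756 = 0.11.

0.11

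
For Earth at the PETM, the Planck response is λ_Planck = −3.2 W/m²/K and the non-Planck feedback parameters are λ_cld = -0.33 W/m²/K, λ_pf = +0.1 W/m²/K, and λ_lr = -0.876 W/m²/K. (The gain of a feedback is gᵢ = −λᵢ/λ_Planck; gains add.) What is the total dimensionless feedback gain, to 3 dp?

Convert to gains: g_cld = -0.33/3.2 = -0.1031; g_pf = 0.1/3.2 = 0.03125; g_lr = -0.876/3.2 = -0.2737.
Total gain g = -0.34555.

-0.346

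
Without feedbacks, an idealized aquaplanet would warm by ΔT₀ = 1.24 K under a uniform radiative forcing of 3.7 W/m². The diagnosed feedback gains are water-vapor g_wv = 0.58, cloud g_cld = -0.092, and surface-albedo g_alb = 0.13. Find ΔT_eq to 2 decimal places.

Total gain g = 0.58 − 0.092 + 0.13 = 0.618.
Amplification A = 1/(1 − 0.618) = 2.618.
ΔT = 1.24 × 2.618 = 3.25 K.

3.25 K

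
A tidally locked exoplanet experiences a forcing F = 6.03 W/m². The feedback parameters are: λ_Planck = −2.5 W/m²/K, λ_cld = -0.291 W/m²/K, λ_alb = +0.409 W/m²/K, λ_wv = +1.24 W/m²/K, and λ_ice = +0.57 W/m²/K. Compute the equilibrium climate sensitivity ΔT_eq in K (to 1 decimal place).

Net feedback parameter λ = (−2.5) + (-0.291) + (+0.409) + (+1.24) + (+0.57) = -0.572 W/m²/K.
ΔT = −F/λ = −6.03/(-0.572) = 10.5 K.

10.5 K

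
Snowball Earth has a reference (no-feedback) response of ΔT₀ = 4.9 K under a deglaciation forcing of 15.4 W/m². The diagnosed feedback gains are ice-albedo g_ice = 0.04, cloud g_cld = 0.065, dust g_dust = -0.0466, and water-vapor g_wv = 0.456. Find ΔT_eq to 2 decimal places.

10.09 K

Total gain g = 0.04 + 0.065 − 0.0466 + 0.456 = 0.5144.
Amplification A = 1/(1 − 0.5144) = 2.059.
ΔT = 4.9 × 2.059 = 10.09 K.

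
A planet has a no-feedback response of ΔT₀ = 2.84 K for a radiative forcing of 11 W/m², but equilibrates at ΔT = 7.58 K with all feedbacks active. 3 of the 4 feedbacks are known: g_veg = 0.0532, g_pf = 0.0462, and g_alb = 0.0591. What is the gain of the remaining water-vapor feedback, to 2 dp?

Amplification A = ΔT/ΔT₀ = 7.58/2.84 = 2.669.
Total gain g = 1 − 1/A = 1 − 1/2.669 = 0.6253.
Known gains sum to 0.0532 + 0.0462 + 0.0591 = 0.1585.
g_wv = 0.6253 − 0.1585 = 0.47.

0.47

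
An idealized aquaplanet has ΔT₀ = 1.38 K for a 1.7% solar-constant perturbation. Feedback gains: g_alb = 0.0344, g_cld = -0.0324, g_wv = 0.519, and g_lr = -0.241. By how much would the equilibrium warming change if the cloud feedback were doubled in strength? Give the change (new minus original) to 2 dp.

-0.08 K

Original: g = 0.28, ΔT = 1.38/(1−0.28) = 1.9167 K.
With doubled cloud: g' = 0.2476, ΔT' = 1.38/(1−0.2476) = 1.8341 K.
Change = 1.8341 − 1.9167 = -0.08 K.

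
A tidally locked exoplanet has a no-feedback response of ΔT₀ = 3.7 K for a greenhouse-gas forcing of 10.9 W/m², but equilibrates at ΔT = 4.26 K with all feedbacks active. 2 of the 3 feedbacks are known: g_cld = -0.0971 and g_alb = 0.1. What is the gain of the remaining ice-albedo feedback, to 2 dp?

0.13

Amplification A = ΔT/ΔT₀ = 4.26/3.7 = 1.151.
Total gain g = 1 − 1/A = 1 − 1/1.151 = 0.1312.
Known gains sum to -0.0971 + 0.1 = 0.0029.
g_ice = 0.1312 − 0.0029 = 0.13.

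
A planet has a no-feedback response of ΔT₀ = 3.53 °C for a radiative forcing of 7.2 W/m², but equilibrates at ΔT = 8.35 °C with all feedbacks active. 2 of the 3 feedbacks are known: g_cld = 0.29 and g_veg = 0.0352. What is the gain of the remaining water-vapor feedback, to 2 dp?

0.25

Amplification A = ΔT/ΔT₀ = 8.35/3.53 = 2.365.
Total gain g = 1 − 1/A = 1 − 1/2.365 = 0.5772.
Known gains sum to 0.29 + 0.0352 = 0.3252.
g_wv = 0.5772 − 0.3252 = 0.25.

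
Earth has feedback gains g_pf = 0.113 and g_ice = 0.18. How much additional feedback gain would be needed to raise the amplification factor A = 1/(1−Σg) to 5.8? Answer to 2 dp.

Current total gain = 0.293.
Target gain for A = 5.8: g* = 1 − 1/5.8 = 0.8276.
Additional gain needed = 0.8276 − 0.293 = 0.53.

0.53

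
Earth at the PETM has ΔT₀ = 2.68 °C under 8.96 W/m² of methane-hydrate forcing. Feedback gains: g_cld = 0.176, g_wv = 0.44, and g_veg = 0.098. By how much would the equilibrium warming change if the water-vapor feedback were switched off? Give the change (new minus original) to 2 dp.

-5.68 °C

Original: g = 0.714, ΔT = 2.68/(1−0.714) = 9.3706 °C.
Without water-vapor: g' = 0.274, ΔT' = 2.68/(1−0.274) = 3.6915 °C.
Change = 3.6915 − 9.3706 = -5.68 °C.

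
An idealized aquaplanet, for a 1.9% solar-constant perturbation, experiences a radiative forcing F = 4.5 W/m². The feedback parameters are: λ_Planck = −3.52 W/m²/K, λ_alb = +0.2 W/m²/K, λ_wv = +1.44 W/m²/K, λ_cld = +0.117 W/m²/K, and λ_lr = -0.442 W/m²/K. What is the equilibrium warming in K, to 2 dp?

Net feedback parameter λ = (−3.52) + (+0.2) + (+1.44) + (+0.117) + (-0.442) = -2.205 W/m²/K.
ΔT = −F/λ = −4.5/(-2.205) = 2.04 K.

2.04 K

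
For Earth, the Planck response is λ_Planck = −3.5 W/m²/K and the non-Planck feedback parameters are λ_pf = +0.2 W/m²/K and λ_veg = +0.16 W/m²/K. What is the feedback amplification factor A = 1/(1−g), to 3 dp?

Convert to gains: g_pf = 0.2/3.5 = 0.05714; g_veg = 0.16/3.5 = 0.04571.
Total gain g = 0.10285.
A = 1/(1 − 0.10285) = 1.115.

1.115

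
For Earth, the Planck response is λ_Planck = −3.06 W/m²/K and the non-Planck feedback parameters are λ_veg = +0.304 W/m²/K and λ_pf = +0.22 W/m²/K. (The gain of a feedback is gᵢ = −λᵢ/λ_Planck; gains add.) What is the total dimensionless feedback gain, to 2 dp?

0.17

Convert to gains: g_veg = 0.304/3.06 = 0.09935; g_pf = 0.22/3.06 = 0.0719.
Total gain g = 0.17125.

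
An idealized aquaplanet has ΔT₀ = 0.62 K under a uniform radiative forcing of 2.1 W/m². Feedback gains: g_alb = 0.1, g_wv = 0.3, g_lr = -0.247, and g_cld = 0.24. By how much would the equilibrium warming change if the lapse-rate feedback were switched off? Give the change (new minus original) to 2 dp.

0.70 K

Original: g = 0.393, ΔT = 0.62/(1−0.393) = 1.0214 K.
Without lapse-rate: g' = 0.64, ΔT' = 0.62/(1−0.64) = 1.7222 K.
Change = 1.7222 − 1.0214 = 0.70 K.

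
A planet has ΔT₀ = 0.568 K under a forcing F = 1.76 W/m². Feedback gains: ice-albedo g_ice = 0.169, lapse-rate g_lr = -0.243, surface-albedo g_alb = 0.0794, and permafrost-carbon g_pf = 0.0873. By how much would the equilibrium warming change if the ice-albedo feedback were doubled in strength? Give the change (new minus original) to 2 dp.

Original: g = 0.0927, ΔT = 0.568/(1−0.0927) = 0.6260 K.
With doubled ice-albedo: g' = 0.2617, ΔT' = 0.568/(1−0.2617) = 0.7693 K.
Change = 0.7693 − 0.6260 = 0.14 K.

0.14 K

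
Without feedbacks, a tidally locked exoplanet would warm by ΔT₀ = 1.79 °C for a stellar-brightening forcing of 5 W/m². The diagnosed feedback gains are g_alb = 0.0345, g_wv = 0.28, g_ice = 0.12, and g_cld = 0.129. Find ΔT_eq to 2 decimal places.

Total gain g = 0.0345 + 0.28 + 0.12 + 0.129 = 0.5635.
Amplification A = 1/(1 − 0.5635) = 2.291.
ΔT = 1.79 × 2.291 = 4.10 °C.

4.10 °C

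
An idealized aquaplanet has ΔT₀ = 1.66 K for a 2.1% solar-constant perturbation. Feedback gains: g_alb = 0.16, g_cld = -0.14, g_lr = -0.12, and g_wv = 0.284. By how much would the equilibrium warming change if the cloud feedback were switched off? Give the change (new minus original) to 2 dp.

Original: g = 0.184, ΔT = 1.66/(1−0.184) = 2.0343 K.
Without cloud: g' = 0.324, ΔT' = 1.66/(1−0.324) = 2.4556 K.
Change = 2.4556 − 2.0343 = 0.42 K.

0.42 K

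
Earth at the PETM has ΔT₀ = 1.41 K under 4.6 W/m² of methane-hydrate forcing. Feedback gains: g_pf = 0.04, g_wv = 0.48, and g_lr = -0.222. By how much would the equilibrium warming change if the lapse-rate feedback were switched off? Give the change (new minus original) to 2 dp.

Original: g = 0.298, ΔT = 1.41/(1−0.298) = 2.0085 K.
Without lapse-rate: g' = 0.52, ΔT' = 1.41/(1−0.52) = 2.9375 K.
Change = 2.9375 − 2.0085 = 0.93 K.

0.93 K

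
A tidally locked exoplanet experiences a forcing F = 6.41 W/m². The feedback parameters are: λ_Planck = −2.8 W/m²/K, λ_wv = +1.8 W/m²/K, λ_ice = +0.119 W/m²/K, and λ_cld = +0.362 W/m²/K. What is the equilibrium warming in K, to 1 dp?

Net feedback parameter λ = (−2.8) + (+1.8) + (+0.119) + (+0.362) = -0.519 W/m²/K.
ΔT = −F/λ = −6.41/(-0.519) = 12.4 K.

12.4 K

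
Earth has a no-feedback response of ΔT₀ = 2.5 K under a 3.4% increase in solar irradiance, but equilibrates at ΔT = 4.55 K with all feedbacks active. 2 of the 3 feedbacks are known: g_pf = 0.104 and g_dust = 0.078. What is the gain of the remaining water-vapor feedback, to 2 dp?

Amplification A = ΔT/ΔT₀ = 4.55/2.5 = 1.82.
Total gain g = 1 − 1/A = 1 − 1/1.82 = 0.4505.
Known gains sum to 0.104 + 0.078 = 0.182.
g_wv = 0.4505 − 0.182 = 0.27.

0.27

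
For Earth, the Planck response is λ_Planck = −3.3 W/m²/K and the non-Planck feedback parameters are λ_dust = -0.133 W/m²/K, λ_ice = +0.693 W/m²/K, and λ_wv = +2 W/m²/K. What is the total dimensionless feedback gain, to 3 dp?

Convert to gains: g_dust = -0.133/3.3 = -0.0403; g_ice = 0.693/3.3 = 0.21; g_wv = 2/3.3 = 0.6061.
Total gain g = 0.7758.

0.776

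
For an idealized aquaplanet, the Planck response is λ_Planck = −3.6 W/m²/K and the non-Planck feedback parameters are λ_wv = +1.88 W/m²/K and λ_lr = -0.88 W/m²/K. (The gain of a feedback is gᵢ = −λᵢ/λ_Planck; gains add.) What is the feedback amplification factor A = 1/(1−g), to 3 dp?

1.385

Convert to gains: g_wv = 1.88/3.6 = 0.5222; g_lr = -0.88/3.6 = -0.2444.
Total gain g = 0.2778.
A = 1/(1 − 0.2778) = 1.385.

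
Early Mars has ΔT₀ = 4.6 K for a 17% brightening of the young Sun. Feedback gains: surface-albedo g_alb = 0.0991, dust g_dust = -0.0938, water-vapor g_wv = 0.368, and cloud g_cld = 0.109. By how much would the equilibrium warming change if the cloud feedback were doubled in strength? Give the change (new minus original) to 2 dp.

2.37 K

Original: g = 0.4823, ΔT = 4.6/(1−0.4823) = 8.8855 K.
With doubled cloud: g' = 0.5913, ΔT' = 4.6/(1−0.5913) = 11.2552 K.
Change = 11.2552 − 8.8855 = 2.37 K.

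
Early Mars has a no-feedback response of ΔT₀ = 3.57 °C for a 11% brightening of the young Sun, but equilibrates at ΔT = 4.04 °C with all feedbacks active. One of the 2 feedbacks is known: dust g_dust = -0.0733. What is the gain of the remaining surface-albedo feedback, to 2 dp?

Amplification A = ΔT/ΔT₀ = 4.04/3.57 = 1.132.
Total gain g = 1 − 1/A = 1 − 1/1.132 = 0.1166.
The known gain is -0.0733.
g_alb = 0.1166 + 0.0733 = 0.19.

0.19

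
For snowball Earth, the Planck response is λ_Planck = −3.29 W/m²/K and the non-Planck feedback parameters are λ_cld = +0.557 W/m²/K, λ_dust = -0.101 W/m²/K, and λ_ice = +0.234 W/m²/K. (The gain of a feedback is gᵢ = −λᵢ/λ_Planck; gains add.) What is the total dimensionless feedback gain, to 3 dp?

Convert to gains: g_cld = 0.557/3.29 = 0.1693; g_dust = -0.101/3.29 = -0.0307; g_ice = 0.234/3.29 = 0.07112.
Total gain g = 0.20972.

0.210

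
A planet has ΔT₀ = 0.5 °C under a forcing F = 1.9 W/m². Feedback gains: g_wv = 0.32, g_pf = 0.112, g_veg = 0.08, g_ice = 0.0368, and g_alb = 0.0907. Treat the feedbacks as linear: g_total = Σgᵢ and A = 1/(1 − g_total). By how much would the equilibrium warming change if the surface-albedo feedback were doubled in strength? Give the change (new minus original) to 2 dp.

Original: g = 0.6395, ΔT = 0.5/(1−0.6395) = 1.3870 °C.
With doubled surface-albedo: g' = 0.7302, ΔT' = 0.5/(1−0.7302) = 1.8532 °C.
Change = 1.8532 − 1.3870 = 0.47 °C.

0.47 °C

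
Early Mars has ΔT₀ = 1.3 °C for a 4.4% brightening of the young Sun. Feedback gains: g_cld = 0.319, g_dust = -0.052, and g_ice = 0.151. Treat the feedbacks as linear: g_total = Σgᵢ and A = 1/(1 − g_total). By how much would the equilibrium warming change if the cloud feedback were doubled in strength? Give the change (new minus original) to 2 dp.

2.71 °C

Original: g = 0.418, ΔT = 1.3/(1−0.418) = 2.2337 °C.
With doubled cloud: g' = 0.737, ΔT' = 1.3/(1−0.737) = 4.9430 °C.
Change = 4.9430 − 2.2337 = 2.71 °C.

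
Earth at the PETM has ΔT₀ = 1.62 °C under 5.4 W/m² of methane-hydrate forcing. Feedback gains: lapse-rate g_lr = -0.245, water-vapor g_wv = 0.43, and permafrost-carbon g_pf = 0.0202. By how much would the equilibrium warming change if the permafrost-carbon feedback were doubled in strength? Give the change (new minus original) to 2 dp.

Original: g = 0.2052, ΔT = 1.62/(1−0.2052) = 2.0382 °C.
With doubled permafrost-carbon: g' = 0.2254, ΔT' = 1.62/(1−0.2254) = 2.0914 °C.
Change = 2.0914 − 2.0382 = 0.05 °C.

0.05 °C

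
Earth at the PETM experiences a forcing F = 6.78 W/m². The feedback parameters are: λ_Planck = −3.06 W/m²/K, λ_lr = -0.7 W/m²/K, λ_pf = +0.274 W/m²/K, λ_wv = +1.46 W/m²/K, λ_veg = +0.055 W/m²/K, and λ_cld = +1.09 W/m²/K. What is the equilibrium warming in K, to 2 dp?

Net feedback parameter λ = (−3.06) + (-0.7) + (+0.274) + (+1.46) + (+0.055) + (+1.09) = -0.881 W/m²/K.
ΔT = −F/λ = −6.78/(-0.881) = 7.70 K.

7.70 K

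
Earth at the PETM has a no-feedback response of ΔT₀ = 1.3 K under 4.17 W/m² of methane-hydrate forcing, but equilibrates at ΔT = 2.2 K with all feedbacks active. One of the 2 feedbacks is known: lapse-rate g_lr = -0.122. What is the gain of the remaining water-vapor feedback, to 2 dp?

Amplification A = ΔT/ΔT₀ = 2.2/1.3 = 1.692.
Total gain g = 1 − 1/A = 1 − 1/1.692 = 0.409.
The known gain is -0.122.
g_wv = 0.409 + 0.122 = 0.53.

0.53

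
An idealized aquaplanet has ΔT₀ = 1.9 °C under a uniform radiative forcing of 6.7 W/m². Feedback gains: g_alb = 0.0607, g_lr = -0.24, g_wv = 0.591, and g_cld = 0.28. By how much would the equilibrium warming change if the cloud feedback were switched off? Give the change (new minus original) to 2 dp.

-2.93 °C

Original: g = 0.6917, ΔT = 1.9/(1−0.6917) = 6.1628 °C.
Without cloud: g' = 0.4117, ΔT' = 1.9/(1−0.4117) = 3.2296 °C.
Change = 3.2296 − 6.1628 = -2.93 °C.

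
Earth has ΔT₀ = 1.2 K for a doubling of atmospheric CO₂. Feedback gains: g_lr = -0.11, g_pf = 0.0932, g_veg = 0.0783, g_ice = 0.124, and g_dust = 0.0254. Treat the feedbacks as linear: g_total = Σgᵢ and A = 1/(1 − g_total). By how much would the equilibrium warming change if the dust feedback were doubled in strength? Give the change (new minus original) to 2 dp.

0.05 K

Original: g = 0.2109, ΔT = 1.2/(1−0.2109) = 1.5207 K.
With doubled dust: g' = 0.2363, ΔT' = 1.2/(1−0.2363) = 1.5713 K.
Change = 1.5713 − 1.5207 = 0.05 K.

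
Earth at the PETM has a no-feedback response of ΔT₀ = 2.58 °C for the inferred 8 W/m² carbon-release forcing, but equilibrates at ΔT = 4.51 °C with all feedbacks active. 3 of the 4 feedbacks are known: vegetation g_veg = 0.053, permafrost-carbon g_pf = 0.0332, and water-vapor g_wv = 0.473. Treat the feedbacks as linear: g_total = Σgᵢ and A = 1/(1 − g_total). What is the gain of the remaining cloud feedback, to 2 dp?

Amplification A = ΔT/ΔT₀ = 4.51/2.58 = 1.748.
Total gain g = 1 − 1/A = 1 − 1/1.748 = 0.4279.
Known gains sum to 0.053 + 0.0332 + 0.473 = 0.5592.
g_cld = 0.4279 − 0.5592 = -0.13.

-0.13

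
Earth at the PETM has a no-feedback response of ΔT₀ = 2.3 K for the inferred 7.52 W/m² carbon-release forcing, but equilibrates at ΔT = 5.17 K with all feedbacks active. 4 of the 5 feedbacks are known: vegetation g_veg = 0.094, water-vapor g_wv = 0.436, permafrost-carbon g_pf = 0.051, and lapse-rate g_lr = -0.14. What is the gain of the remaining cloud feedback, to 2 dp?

Amplification A = ΔT/ΔT₀ = 5.17/2.3 = 2.248.
Total gain g = 1 − 1/A = 1 − 1/2.248 = 0.5552.
Known gains sum to 0.094 + 0.436 + 0.051 − 0.14 = 0.441.
g_cld = 0.5552 − 0.441 = 0.11.

0.11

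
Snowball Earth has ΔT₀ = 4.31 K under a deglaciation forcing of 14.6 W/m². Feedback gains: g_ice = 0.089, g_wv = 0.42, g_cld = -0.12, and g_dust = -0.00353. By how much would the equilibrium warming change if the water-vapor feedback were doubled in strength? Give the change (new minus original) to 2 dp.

15.14 K

Original: g = 0.38547, ΔT = 4.31/(1−0.38547) = 7.0135 K.
With doubled water-vapor: g' = 0.80547, ΔT' = 4.31/(1−0.80547) = 22.1560 K.
Change = 22.1560 − 7.0135 = 15.14 K.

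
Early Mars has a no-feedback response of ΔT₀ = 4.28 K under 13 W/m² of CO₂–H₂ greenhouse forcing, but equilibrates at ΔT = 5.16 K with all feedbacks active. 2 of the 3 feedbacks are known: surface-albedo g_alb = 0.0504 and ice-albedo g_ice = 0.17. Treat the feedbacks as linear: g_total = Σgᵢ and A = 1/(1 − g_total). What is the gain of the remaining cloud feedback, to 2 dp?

Amplification A = ΔT/ΔT₀ = 5.16/4.28 = 1.206.
Total gain g = 1 − 1/A = 1 − 1/1.206 = 0.1708.
Known gains sum to 0.0504 + 0.17 = 0.2204.
g_cld = 0.1708 − 0.2204 = -0.05.

-0.05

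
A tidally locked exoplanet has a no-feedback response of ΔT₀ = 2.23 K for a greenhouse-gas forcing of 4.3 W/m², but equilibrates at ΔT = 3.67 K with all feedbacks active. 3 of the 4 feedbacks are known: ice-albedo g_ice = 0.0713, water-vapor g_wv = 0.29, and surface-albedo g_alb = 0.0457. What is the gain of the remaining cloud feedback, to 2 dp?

Amplification A = ΔT/ΔT₀ = 3.67/2.23 = 1.646.
Total gain g = 1 − 1/A = 1 − 1/1.646 = 0.3925.
Known gains sum to 0.0713 + 0.29 + 0.0457 = 0.407.
g_cld = 0.3925 − 0.407 = -0.01.

-0.01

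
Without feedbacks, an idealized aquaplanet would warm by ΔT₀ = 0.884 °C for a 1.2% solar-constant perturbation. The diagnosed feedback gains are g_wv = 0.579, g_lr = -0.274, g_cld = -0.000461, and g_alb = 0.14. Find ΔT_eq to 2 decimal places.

Total gain g = 0.579 − 0.274 − 0.000461 + 0.14 = 0.444539.
Amplification A = 1/(1 − 0.444539) = 1.8.
ΔT = 0.884 × 1.8 = 1.59 °C.

1.59 °C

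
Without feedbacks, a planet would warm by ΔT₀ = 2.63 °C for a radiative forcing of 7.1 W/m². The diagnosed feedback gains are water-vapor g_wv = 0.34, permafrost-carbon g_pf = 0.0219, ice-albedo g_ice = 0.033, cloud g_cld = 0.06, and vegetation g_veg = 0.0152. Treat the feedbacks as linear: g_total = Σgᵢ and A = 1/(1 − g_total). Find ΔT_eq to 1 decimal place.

5.0 °C

Total gain g = 0.34 + 0.0219 + 0.033 + 0.06 + 0.0152 = 0.4701.
Amplification A = 1/(1 − 0.4701) = 1.887.
ΔT = 2.63 × 1.887 = 5.0 °C.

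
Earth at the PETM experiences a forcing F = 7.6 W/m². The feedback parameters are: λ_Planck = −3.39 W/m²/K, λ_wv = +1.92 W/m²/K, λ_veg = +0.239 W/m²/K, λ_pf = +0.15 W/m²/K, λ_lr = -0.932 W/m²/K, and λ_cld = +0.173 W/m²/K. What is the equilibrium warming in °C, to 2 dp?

4.13 °C

Net feedback parameter λ = (−3.39) + (+1.92) + (+0.239) + (+0.15) + (-0.932) + (+0.173) = -1.84 W/m²/K.
ΔT = −F/λ = −7.6/(-1.84) = 4.13 °C.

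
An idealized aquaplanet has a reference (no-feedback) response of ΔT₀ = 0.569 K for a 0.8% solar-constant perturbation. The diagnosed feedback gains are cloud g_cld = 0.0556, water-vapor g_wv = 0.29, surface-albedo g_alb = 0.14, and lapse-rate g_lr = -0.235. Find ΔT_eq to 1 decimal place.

Total gain g = 0.0556 + 0.29 + 0.14 − 0.235 = 0.2506.
Amplification A = 1/(1 − 0.2506) = 1.334.
ΔT = 0.569 × 1.334 = 0.8 K.

0.8 K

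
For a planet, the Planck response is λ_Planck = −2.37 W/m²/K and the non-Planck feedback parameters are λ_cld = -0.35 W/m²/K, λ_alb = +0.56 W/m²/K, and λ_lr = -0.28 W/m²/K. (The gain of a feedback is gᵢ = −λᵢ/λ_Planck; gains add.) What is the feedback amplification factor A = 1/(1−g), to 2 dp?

0.97

Convert to gains: g_cld = -0.35/2.37 = -0.1477; g_alb = 0.56/2.37 = 0.2363; g_lr = -0.28/2.37 = -0.1181.
Total gain g = -0.0295.
A = 1/(1 + 0.0295) = 0.97.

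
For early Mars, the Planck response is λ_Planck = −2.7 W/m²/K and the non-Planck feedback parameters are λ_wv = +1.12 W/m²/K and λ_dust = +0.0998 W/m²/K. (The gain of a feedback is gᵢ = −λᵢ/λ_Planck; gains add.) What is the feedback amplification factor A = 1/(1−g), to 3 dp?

Convert to gains: g_wv = 1.12/2.7 = 0.4148; g_dust = 0.0998/2.7 = 0.03696.
Total gain g = 0.45176.
A = 1/(1 − 0.45176) = 1.824.

1.824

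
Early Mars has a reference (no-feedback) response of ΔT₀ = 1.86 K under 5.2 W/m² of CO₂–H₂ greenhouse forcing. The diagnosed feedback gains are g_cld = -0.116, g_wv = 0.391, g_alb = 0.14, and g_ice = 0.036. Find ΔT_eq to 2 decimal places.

Total gain g = -0.116 + 0.391 + 0.14 + 0.036 = 0.451.
Amplification A = 1/(1 − 0.451) = 1.821.
ΔT = 1.86 × 1.821 = 3.39 K.

3.39 K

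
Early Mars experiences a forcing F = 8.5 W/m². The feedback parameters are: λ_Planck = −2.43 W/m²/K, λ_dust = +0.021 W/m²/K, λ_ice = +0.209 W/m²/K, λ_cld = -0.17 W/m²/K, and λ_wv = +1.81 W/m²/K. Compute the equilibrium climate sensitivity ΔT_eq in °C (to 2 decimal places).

15.18 °C

Net feedback parameter λ = (−2.43) + (+0.021) + (+0.209) + (-0.17) + (+1.81) = -0.56 W/m²/K.
ΔT = −F/λ = −8.5/(-0.56) = 15.18 °C.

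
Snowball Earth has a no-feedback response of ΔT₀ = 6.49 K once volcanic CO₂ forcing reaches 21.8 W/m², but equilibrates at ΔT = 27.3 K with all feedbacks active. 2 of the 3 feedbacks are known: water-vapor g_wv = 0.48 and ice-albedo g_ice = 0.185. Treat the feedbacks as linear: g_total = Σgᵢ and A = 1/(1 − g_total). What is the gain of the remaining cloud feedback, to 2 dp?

Amplification A = ΔT/ΔT₀ = 27.3/6.49 = 4.206.
Total gain g = 1 − 1/A = 1 − 1/4.206 = 0.7622.
Known gains sum to 0.48 + 0.185 = 0.665.
g_cld = 0.7622 − 0.665 = 0.10.

0.10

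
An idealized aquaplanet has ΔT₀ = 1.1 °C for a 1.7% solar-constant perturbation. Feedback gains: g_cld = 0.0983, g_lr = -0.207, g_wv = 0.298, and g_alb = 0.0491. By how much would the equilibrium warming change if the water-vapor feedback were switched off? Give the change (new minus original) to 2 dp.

-0.41 °C

Original: g = 0.2384, ΔT = 1.1/(1−0.2384) = 1.4443 °C.
Without water-vapor: g' = -0.0596, ΔT' = 1.1/(1+0.0596) = 1.0381 °C.
Change = 1.0381 − 1.4443 = -0.41 °C.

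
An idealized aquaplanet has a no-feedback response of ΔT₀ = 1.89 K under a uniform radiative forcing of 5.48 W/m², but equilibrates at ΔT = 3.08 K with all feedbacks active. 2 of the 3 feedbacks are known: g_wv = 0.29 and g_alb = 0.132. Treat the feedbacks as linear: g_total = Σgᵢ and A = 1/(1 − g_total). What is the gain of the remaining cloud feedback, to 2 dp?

Amplification A = ΔT/ΔT₀ = 3.08/1.89 = 1.63.
Total gain g = 1 − 1/A = 1 − 1/1.63 = 0.3865.
Known gains sum to 0.29 + 0.132 = 0.422.
g_cld = 0.3865 − 0.422 = -0.04.

-0.04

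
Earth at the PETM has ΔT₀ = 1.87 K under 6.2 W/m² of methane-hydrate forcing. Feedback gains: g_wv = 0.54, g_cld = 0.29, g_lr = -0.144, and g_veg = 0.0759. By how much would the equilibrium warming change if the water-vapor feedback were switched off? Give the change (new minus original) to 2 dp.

-5.45 K

Original: g = 0.7619, ΔT = 1.87/(1−0.7619) = 7.8538 K.
Without water-vapor: g' = 0.2219, ΔT' = 1.87/(1−0.2219) = 2.4033 K.
Change = 2.4033 − 7.8538 = -5.45 K.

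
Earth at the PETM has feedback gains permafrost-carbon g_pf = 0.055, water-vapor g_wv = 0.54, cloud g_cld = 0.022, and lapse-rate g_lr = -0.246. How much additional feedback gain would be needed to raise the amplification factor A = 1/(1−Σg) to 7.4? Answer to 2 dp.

0.49

Current total gain = 0.371.
Target gain for A = 7.4: g* = 1 − 1/7.4 = 0.8649.
Additional gain needed = 0.8649 − 0.371 = 0.49.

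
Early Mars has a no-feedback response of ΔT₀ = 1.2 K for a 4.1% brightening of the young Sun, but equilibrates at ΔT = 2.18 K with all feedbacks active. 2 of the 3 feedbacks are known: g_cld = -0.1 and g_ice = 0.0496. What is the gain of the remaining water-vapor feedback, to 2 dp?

0.50

Amplification A = ΔT/ΔT₀ = 2.18/1.2 = 1.817.
Total gain g = 1 − 1/A = 1 − 1/1.817 = 0.4496.
Known gains sum to -0.1 + 0.0496 = -0.0504.
g_wv = 0.4496 + 0.0504 = 0.50.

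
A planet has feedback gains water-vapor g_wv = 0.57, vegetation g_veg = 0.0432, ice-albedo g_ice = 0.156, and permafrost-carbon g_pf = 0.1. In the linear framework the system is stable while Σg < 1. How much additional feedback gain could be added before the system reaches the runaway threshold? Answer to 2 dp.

Current total gain = 0.57 + 0.0432 + 0.156 + 0.1 = 0.8692.
Margin to runaway = 1 − 0.8692 = 0.13.

0.13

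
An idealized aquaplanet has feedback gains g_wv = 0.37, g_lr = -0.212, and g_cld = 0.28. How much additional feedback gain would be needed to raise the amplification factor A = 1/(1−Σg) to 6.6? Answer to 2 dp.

0.41

Current total gain = 0.438.
Target gain for A = 6.6: g* = 1 − 1/6.6 = 0.8485.
Additional gain needed = 0.8485 − 0.438 = 0.41.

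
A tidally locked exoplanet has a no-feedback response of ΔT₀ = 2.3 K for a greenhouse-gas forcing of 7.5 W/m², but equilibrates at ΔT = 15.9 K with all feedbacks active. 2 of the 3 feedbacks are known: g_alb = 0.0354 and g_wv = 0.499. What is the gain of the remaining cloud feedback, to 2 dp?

0.32

Amplification A = ΔT/ΔT₀ = 15.9/2.3 = 6.913.
Total gain g = 1 − 1/A = 1 − 1/6.913 = 0.8553.
Known gains sum to 0.0354 + 0.499 = 0.5344.
g_cld = 0.8553 − 0.5344 = 0.32.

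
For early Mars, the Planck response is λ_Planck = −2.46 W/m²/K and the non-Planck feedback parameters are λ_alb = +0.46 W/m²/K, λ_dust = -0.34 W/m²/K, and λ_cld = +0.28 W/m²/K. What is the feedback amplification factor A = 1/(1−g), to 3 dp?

Convert to gains: g_alb = 0.46/2.46 = 0.187; g_dust = -0.34/2.46 = -0.1382; g_cld = 0.28/2.46 = 0.1138.
Total gain g = 0.1626.
A = 1/(1 − 0.1626) = 1.194.

1.194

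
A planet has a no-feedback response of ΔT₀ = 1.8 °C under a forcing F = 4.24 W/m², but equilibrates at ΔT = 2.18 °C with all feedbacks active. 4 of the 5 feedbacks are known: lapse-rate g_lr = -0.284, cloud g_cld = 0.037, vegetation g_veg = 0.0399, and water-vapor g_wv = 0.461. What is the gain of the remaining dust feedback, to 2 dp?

Amplification A = ΔT/ΔT₀ = 2.18/1.8 = 1.211.
Total gain g = 1 − 1/A = 1 − 1/1.211 = 0.1742.
Known gains sum to -0.284 + 0.037 + 0.0399 + 0.461 = 0.2539.
g_dust = 0.1742 − 0.2539 = -0.08.

-0.08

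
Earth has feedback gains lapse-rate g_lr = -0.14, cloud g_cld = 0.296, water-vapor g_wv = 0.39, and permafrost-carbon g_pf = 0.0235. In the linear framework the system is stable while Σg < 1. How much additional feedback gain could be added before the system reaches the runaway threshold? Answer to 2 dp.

0.43

Current total gain = -0.14 + 0.296 + 0.39 + 0.0235 = 0.5695.
Margin to runaway = 1 − 0.5695 = 0.43.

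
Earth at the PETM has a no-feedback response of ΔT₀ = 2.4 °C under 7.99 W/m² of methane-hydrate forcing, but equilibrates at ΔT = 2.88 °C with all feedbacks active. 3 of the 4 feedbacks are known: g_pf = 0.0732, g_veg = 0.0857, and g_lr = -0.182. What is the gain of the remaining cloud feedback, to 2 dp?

0.19

Amplification A = ΔT/ΔT₀ = 2.88/2.4 = 1.2.
Total gain g = 1 − 1/A = 1 − 1/1.2 = 0.1667.
Known gains sum to 0.0732 + 0.0857 − 0.182 = -0.0231.
g_cld = 0.1667 + 0.0231 = 0.19.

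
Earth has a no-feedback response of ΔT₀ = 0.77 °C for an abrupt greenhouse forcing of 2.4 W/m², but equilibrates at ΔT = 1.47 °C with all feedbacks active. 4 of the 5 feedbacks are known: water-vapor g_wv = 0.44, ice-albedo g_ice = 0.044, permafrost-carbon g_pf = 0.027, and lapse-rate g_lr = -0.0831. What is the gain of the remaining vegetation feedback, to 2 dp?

0.05

Amplification A = ΔT/ΔT₀ = 1.47/0.77 = 1.909.
Total gain g = 1 − 1/A = 1 − 1/1.909 = 0.4762.
Known gains sum to 0.44 + 0.044 + 0.027 − 0.0831 = 0.4279.
g_veg = 0.4762 − 0.4279 = 0.05.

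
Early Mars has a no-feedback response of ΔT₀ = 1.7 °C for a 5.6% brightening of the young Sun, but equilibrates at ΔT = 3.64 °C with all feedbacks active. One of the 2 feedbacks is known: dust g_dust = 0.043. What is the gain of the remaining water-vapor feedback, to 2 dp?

0.49

Amplification A = ΔT/ΔT₀ = 3.64/1.7 = 2.141.
Total gain g = 1 − 1/A = 1 − 1/2.141 = 0.5329.
The known gain is 0.043.
g_wv = 0.5329 − 0.043 = 0.49.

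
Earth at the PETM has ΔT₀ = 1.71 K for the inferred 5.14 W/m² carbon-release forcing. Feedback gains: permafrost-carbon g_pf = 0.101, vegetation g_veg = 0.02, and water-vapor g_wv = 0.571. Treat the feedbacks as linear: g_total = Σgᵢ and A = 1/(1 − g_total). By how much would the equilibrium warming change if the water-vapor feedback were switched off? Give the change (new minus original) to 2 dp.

-3.61 K

Original: g = 0.692, ΔT = 1.71/(1−0.692) = 5.5519 K.
Without water-vapor: g' = 0.121, ΔT' = 1.71/(1−0.121) = 1.9454 K.
Change = 1.9454 − 5.5519 = -3.61 K.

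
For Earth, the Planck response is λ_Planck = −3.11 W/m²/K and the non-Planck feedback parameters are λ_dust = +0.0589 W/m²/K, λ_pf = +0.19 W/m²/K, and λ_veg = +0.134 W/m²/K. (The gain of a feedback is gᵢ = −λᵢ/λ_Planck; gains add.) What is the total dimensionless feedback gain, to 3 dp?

0.123

Convert to gains: g_dust = 0.0589/3.11 = 0.01894; g_pf = 0.19/3.11 = 0.06109; g_veg = 0.134/3.11 = 0.04309.
Total gain g = 0.12312.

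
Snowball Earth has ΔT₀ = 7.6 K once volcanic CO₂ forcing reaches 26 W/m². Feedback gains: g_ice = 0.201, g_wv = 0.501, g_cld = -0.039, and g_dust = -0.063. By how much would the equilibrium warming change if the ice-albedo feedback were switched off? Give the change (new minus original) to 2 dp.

Original: g = 0.6, ΔT = 7.6/(1−0.6) = 19.0000 K.
Without ice-albedo: g' = 0.399, ΔT' = 7.6/(1−0.399) = 12.6456 K.
Change = 12.6456 − 19.0000 = -6.35 K.

-6.35 K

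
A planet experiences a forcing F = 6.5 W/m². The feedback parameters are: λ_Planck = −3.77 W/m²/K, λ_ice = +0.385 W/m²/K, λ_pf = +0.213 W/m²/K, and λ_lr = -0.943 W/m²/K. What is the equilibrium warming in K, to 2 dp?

Net feedback parameter λ = (−3.77) + (+0.385) + (+0.213) + (-0.943) = -4.115 W/m²/K.
ΔT = −F/λ = −6.5/(-4.115) = 1.58 K.

1.58 K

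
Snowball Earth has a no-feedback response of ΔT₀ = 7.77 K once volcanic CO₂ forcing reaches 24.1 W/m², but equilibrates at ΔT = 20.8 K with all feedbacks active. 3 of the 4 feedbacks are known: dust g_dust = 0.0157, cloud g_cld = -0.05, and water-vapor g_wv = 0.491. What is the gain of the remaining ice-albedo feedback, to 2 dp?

0.17

Amplification A = ΔT/ΔT₀ = 20.8/7.77 = 2.677.
Total gain g = 1 − 1/A = 1 − 1/2.677 = 0.6264.
Known gains sum to 0.0157 − 0.05 + 0.491 = 0.4567.
g_ice = 0.6264 − 0.4567 = 0.17.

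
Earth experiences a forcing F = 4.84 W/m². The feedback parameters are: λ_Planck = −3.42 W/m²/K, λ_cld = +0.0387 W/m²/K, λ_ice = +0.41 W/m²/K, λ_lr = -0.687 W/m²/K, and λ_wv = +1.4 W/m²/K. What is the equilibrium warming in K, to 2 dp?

Net feedback parameter λ = (−3.42) + (+0.0387) + (+0.41) + (-0.687) + (+1.4) = -2.2583 W/m²/K.
ΔT = −F/λ = −4.84/(-2.2583) = 2.14 K.

2.14 K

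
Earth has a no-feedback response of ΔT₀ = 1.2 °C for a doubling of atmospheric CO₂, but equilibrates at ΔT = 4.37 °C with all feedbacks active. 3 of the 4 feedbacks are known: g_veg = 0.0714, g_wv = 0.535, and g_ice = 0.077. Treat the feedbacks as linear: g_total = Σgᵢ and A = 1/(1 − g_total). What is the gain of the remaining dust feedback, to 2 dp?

Amplification A = ΔT/ΔT₀ = 4.37/1.2 = 3.642.
Total gain g = 1 − 1/A = 1 − 1/3.642 = 0.7254.
Known gains sum to 0.0714 + 0.535 + 0.077 = 0.6834.
g_dust = 0.7254 − 0.6834 = 0.04.

0.04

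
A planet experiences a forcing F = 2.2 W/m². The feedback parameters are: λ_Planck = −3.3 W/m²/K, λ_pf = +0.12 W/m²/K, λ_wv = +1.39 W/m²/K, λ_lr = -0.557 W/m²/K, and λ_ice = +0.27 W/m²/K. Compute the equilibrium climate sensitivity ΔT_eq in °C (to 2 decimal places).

1.06 °C

Net feedback parameter λ = (−3.3) + (+0.12) + (+1.39) + (-0.557) + (+0.27) = -2.077 W/m²/K.
ΔT = −F/λ = −2.2/(-2.077) = 1.06 °C.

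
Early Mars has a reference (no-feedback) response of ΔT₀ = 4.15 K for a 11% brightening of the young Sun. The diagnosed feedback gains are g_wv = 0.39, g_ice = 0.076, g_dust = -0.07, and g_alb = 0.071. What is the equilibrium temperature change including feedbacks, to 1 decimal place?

Total gain g = 0.39 + 0.076 − 0.07 + 0.071 = 0.467.
Amplification A = 1/(1 − 0.467) = 1.876.
ΔT = 4.15 × 1.876 = 7.8 K.

7.8 K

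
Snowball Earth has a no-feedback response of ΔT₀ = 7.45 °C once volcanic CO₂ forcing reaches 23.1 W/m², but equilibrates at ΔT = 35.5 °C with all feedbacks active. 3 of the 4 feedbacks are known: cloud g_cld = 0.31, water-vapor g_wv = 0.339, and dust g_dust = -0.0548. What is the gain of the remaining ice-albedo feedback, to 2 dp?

0.20

Amplification A = ΔT/ΔT₀ = 35.5/7.45 = 4.765.
Total gain g = 1 − 1/A = 1 − 1/4.765 = 0.7901.
Known gains sum to 0.31 + 0.339 − 0.0548 = 0.5942.
g_ice = 0.7901 − 0.5942 = 0.20.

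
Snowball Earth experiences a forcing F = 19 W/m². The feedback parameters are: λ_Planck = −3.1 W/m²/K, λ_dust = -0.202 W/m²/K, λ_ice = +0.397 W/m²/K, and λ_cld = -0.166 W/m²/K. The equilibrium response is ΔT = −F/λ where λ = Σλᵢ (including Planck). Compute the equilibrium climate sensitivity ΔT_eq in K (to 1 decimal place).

6.2 K

Net feedback parameter λ = (−3.1) + (-0.202) + (+0.397) + (-0.166) = -3.071 W/m²/K.
ΔT = −F/λ = −19/(-3.071) = 6.2 K.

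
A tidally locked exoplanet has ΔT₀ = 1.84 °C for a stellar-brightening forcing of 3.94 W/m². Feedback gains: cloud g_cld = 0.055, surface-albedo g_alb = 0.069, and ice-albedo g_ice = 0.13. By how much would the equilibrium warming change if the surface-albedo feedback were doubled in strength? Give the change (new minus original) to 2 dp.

Original: g = 0.254, ΔT = 1.84/(1−0.254) = 2.4665 °C.
With doubled surface-albedo: g' = 0.323, ΔT' = 1.84/(1−0.323) = 2.7179 °C.
Change = 2.7179 − 2.4665 = 0.25 °C.

0.25 °C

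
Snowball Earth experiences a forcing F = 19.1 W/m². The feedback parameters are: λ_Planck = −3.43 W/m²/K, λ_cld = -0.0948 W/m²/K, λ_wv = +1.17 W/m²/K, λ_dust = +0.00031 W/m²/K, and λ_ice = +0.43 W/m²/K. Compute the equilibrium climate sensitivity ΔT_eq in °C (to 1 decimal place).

Net feedback parameter λ = (−3.43) + (-0.0948) + (+1.17) + (+0.00031) + (+0.43) = -1.92449 W/m²/K.
ΔT = −F/λ = −19.1/(-1.92449) = 9.9 °C.

9.9 °C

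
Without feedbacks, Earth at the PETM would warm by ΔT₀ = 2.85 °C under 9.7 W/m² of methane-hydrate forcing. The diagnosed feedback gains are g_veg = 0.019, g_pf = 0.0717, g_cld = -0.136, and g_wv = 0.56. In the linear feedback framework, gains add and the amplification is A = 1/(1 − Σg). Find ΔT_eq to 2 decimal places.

5.87 °C

Total gain g = 0.019 + 0.0717 − 0.136 + 0.56 = 0.5147.
Amplification A = 1/(1 − 0.5147) = 2.061.
ΔT = 2.85 × 2.061 = 5.87 °C.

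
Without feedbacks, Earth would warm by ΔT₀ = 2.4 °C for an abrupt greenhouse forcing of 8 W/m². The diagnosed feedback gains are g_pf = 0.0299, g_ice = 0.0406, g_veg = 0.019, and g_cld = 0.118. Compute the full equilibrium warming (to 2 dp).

Total gain g = 0.0299 + 0.0406 + 0.019 + 0.118 = 0.2075.
Amplification A = 1/(1 − 0.2075) = 1.262.
ΔT = 2.4 × 1.262 = 3.03 °C.

3.03 °C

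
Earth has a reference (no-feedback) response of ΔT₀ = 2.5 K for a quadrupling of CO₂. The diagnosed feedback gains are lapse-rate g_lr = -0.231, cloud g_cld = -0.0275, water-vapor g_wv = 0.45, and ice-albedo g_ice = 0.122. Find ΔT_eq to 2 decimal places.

3.64 K

Total gain g = -0.231 − 0.0275 + 0.45 + 0.122 = 0.3135.
Amplification A = 1/(1 − 0.3135) = 1.457.
ΔT = 2.5 × 1.457 = 3.64 K.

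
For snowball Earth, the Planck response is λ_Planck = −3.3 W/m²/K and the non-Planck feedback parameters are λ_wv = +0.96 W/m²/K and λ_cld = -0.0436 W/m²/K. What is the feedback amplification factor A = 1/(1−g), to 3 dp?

Convert to gains: g_wv = 0.96/3.3 = 0.2909; g_cld = -0.0436/3.3 = -0.01321.
Total gain g = 0.27769.
A = 1/(1 − 0.27769) = 1.384.

1.384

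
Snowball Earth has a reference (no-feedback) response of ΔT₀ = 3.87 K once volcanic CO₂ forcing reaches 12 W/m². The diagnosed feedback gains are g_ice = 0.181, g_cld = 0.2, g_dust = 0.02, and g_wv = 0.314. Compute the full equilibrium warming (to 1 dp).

13.6 K

Total gain g = 0.181 + 0.2 + 0.02 + 0.314 = 0.715.
Amplification A = 1/(1 − 0.715) = 3.509.
ΔT = 3.87 × 3.509 = 13.6 K.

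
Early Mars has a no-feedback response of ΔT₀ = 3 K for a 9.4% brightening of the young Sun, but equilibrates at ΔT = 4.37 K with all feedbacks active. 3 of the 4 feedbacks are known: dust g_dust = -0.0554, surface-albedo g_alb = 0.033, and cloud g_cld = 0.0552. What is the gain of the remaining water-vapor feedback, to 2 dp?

0.28

Amplification A = ΔT/ΔT₀ = 4.37/3 = 1.457.
Total gain g = 1 − 1/A = 1 − 1/1.457 = 0.3137.
Known gains sum to -0.0554 + 0.033 + 0.0552 = 0.0328.
g_wv = 0.3137 − 0.0328 = 0.28.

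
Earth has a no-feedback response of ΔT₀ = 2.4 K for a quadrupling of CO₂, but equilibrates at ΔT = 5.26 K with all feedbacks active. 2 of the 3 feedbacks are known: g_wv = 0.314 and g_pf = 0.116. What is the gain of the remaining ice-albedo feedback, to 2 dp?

Amplification A = ΔT/ΔT₀ = 5.26/2.4 = 2.192.
Total gain g = 1 − 1/A = 1 − 1/2.192 = 0.5438.
Known gains sum to 0.314 + 0.116 = 0.43.
g_ice = 0.5438 − 0.43 = 0.11.

0.11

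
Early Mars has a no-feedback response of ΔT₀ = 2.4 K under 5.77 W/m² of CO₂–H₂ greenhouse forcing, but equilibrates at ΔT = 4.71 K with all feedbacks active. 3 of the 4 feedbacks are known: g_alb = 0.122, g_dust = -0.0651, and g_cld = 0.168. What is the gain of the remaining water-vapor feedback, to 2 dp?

0.27

Amplification A = ΔT/ΔT₀ = 4.71/2.4 = 1.963.
Total gain g = 1 − 1/A = 1 − 1/1.963 = 0.4906.
Known gains sum to 0.122 − 0.0651 + 0.168 = 0.2249.
g_wv = 0.4906 − 0.2249 = 0.27.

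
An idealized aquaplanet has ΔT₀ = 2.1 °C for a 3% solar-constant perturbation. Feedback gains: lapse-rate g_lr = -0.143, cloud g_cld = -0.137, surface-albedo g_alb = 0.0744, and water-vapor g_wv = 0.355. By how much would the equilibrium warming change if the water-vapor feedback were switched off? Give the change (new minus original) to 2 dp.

-0.73 °C

Original: g = 0.1494, ΔT = 2.1/(1−0.1494) = 2.4688 °C.
Without water-vapor: g' = -0.2056, ΔT' = 2.1/(1+0.2056) = 1.7419 °C.
Change = 1.7419 − 2.4688 = -0.73 °C.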